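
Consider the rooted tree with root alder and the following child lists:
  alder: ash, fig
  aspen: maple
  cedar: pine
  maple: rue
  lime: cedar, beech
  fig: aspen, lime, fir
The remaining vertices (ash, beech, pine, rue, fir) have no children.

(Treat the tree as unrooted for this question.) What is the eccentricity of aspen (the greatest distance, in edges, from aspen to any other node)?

The node farthest from aspen is pine, via aspen-fig-lime-cedar-pine — 4 edges.

4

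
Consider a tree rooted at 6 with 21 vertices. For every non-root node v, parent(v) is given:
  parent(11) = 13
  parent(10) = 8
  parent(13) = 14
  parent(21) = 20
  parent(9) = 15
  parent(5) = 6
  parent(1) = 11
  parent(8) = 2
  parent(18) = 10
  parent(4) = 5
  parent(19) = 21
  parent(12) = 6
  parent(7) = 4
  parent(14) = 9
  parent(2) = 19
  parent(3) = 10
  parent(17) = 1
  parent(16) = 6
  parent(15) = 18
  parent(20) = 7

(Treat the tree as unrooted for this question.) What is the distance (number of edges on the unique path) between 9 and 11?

3

Walking from 9: 9 – 14 – 13 – 11. Length 3.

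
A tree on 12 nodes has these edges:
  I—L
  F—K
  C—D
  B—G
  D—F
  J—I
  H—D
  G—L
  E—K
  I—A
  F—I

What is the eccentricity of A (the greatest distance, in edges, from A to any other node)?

The node farthest from A is B (E, H, C also at distance 4), via A – I – L – G – B — 4 edges.

4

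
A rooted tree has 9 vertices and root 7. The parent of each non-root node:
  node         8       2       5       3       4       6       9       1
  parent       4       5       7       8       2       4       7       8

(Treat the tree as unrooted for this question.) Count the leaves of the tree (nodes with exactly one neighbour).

4

Exactly 4 nodes have a single neighbour: 1, 3, 6, 9.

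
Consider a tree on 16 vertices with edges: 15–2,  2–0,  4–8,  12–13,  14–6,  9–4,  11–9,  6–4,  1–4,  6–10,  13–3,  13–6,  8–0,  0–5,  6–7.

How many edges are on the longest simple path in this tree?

7

A longest path is 15 - 2 - 0 - 8 - 4 - 6 - 13 - 12, with 7 edges.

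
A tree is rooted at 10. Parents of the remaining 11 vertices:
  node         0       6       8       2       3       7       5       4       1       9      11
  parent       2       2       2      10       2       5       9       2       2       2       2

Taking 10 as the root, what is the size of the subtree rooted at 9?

The subtree rooted at 9 contains: 9, 5, 7 — 3 nodes.

3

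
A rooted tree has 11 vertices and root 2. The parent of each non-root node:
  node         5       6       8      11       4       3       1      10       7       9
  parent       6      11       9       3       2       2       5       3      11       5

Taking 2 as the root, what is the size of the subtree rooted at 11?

7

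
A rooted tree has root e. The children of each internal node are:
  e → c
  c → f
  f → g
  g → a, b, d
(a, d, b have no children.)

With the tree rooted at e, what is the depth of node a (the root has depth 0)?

Climbing from a to the root: a → g → f → c → e. That's 4 steps.

4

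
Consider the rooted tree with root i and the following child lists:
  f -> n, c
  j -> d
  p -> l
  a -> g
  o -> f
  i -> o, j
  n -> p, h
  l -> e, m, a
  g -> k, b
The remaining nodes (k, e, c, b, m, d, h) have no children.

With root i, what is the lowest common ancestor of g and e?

l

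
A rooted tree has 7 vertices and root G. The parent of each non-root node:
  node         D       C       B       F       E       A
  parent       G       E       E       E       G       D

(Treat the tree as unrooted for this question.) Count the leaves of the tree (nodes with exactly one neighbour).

4

Degree-1 nodes: A, B, C, F — 4 of them.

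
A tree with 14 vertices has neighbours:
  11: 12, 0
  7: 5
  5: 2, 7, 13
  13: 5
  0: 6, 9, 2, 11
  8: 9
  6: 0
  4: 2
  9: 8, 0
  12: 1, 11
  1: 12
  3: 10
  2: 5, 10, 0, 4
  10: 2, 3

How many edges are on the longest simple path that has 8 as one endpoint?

5

A farthest node from 8 is 7 (13, 1, 3 also at distance 5).
The path 8–9–0–2–5–7 has 5 edges.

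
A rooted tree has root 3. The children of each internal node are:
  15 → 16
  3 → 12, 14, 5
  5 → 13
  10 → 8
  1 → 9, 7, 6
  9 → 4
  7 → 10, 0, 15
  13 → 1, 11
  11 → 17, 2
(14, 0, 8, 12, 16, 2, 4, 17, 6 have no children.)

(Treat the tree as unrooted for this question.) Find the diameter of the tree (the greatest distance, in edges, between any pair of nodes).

BFS from 8 reaches 12 last, at distance 7; BFS from 12 confirms no node is farther.
Path: 8–10–7–1–13–5–3–12.

7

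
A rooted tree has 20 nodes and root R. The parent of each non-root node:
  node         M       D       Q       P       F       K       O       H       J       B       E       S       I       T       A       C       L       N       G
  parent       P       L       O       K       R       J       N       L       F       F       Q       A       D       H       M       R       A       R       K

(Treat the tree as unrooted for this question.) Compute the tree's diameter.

13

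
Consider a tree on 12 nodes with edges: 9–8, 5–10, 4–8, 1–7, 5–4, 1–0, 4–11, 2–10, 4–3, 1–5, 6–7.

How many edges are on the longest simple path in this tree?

6

A longest path is 9 – 8 – 4 – 5 – 1 – 7 – 6, with 6 edges.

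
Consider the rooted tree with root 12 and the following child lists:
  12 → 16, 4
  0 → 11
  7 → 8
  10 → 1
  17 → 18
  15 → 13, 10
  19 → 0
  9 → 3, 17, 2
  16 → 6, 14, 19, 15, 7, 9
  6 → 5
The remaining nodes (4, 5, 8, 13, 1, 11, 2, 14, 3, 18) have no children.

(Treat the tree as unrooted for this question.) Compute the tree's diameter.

6

Starting from 18, a farthest node is 1 at distance 6.
One longest path: 18 - 17 - 9 - 16 - 15 - 10 - 1.
So the diameter is 6.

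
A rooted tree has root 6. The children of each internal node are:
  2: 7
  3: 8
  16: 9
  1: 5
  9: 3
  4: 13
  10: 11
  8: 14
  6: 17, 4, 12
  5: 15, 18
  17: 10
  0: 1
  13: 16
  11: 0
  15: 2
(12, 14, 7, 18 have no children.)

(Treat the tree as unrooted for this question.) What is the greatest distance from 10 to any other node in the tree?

Distances from 10 peak at 9, attained at 14.
10-17-6-4-13-16-9-3-8-14

9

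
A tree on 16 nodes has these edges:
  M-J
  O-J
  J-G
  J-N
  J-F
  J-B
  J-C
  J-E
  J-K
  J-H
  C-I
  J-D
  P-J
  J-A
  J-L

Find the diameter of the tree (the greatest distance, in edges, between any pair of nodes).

3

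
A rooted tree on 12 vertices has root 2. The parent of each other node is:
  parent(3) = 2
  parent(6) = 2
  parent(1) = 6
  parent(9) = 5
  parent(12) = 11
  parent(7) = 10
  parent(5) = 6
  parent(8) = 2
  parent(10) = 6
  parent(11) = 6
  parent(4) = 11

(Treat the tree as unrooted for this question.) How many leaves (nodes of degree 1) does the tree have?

Degree-1 nodes: 1, 3, 4, 7, 8, 9, 12 — 7 of them.

7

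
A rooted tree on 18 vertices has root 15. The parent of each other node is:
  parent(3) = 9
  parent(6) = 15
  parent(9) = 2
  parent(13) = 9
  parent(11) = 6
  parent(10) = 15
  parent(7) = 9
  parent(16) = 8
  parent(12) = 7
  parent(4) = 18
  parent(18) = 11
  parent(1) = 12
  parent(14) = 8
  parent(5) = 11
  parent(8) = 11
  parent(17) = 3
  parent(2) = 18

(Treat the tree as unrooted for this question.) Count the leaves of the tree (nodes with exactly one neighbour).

8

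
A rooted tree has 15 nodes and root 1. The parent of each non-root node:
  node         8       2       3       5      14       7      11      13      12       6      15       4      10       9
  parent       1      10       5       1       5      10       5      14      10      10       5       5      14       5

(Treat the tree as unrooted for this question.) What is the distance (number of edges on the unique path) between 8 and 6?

5

Walking from 8: 8–1–5–14–10–6. Length 5.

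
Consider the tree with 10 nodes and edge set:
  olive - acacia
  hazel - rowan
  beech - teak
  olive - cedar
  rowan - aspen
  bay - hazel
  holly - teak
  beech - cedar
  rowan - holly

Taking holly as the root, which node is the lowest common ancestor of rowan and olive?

Ancestors of rowan (toward the root): rowan, holly.
Ancestors of olive: olive, cedar, beech, teak, holly.
The deepest node appearing in both lists is holly.

holly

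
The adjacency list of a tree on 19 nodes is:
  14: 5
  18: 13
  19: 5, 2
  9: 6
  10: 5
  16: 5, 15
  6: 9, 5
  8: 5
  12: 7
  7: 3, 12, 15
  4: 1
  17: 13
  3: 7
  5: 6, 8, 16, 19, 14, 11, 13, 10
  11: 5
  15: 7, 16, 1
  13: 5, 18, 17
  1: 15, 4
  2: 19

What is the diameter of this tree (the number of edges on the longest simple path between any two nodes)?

6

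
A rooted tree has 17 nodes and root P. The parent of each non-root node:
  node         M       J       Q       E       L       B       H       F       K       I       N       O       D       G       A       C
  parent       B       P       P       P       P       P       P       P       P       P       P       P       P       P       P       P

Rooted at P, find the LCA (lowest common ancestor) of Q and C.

P

Ancestors of Q (toward the root): Q, P.
Ancestors of C: C, P.
The deepest node appearing in both lists is P.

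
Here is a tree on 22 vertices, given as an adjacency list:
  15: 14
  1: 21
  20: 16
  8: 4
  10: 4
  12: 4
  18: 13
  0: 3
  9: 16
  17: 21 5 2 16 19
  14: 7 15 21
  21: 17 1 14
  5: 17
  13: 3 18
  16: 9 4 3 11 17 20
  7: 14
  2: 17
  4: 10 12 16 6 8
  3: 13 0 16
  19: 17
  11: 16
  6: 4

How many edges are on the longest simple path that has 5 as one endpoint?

5

The node farthest from 5 is 18, via 5–17–16–3–13–18 — 5 edges.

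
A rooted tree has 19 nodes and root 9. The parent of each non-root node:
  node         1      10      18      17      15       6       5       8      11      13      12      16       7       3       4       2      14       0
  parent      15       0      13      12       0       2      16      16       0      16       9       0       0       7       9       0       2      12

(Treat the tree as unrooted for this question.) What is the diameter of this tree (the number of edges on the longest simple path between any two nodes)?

6

A longest path is 4–9–12–0–16–13–18, with 6 edges.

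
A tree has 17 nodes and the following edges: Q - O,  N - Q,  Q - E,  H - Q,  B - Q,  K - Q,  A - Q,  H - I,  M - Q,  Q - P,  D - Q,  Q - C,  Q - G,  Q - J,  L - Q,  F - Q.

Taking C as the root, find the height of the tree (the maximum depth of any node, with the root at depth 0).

3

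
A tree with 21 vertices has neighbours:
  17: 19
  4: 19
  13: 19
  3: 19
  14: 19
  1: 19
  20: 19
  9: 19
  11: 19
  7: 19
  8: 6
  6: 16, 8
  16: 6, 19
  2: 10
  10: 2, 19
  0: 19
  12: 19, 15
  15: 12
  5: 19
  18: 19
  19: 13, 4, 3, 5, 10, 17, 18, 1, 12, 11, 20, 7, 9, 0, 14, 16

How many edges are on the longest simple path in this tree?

5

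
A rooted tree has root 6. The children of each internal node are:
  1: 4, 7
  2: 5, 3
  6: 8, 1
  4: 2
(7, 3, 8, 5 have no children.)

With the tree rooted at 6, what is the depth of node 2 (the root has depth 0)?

3

6–1–4–2 — 3 edges.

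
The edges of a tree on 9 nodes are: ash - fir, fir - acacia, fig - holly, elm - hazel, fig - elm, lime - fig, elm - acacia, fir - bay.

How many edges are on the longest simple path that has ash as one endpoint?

Distances from ash peak at 5, attained at lime (holly also at distance 5).
ash–fir–acacia–elm–fig–lime

5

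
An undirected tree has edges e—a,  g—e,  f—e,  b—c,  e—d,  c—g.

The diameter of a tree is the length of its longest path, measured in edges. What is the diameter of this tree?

Starting from f, a farthest node is b at distance 4.
One longest path: f – e – g – c – b.
So the diameter is 4.

4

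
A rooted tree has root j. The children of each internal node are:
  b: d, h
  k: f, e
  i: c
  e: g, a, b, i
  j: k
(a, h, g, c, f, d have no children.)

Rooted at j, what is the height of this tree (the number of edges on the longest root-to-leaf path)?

4

The longest root-to-leaf path is j-k-e-b-h (4 edges).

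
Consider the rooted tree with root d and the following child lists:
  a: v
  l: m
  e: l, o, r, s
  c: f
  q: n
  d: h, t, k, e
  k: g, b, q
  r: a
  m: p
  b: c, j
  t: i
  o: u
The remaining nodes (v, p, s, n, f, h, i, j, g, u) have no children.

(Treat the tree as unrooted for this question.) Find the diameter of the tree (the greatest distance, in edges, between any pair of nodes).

8

BFS from f reaches v last, at distance 8; BFS from v confirms no node is farther.
Path: f-c-b-k-d-e-r-a-v.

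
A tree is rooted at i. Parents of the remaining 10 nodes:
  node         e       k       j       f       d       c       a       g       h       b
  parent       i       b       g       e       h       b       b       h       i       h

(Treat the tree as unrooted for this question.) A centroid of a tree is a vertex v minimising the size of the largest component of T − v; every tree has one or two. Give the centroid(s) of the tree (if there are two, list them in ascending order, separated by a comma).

Removing h splits the tree into components of sizes 4, 3, 2, 1; the largest is 4 ≤ ⌊11/2⌋ = 5.
Every other node leaves some component of size > 5, so the centroid is unique.

h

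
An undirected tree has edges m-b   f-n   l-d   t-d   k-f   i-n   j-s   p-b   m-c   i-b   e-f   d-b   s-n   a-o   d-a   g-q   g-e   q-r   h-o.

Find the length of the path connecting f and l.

Walking from f: f – n – i – b – d – l. Length 5.

5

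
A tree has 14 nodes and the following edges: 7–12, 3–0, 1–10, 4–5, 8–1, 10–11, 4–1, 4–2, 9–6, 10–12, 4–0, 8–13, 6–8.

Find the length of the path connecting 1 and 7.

The path is 1–10–12–7, which has 3 edges.

3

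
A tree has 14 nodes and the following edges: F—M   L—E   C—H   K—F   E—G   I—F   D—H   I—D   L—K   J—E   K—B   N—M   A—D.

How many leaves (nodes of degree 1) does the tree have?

6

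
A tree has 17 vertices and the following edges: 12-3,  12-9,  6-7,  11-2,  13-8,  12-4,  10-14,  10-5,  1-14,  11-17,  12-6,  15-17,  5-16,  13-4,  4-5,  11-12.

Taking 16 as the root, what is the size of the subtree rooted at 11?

4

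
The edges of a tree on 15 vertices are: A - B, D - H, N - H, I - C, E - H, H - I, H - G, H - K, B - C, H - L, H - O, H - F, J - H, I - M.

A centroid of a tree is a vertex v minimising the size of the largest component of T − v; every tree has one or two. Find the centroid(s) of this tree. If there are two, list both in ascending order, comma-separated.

Removing H splits the tree into components of sizes 5, 1, 1, 1, 1, 1, 1, 1, 1, 1; the largest is 5 ≤ ⌊15/2⌋ = 7.
No neighbour of H does as well, so H is the unique centroid.

H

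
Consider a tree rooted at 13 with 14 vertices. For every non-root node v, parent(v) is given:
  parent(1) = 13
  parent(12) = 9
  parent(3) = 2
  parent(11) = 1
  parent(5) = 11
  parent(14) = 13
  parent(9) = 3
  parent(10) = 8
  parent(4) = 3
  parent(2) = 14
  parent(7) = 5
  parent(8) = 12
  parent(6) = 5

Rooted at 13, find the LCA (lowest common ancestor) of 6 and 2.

Ancestors of 6 (toward the root): 6, 5, 11, 1, 13.
Ancestors of 2: 2, 14, 13.
The deepest node appearing in both lists is 13.

13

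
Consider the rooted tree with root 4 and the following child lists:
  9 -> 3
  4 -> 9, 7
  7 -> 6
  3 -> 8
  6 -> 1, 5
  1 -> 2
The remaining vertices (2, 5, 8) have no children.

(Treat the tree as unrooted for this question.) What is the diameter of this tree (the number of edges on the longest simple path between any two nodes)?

7

Starting from 2, a farthest node is 8 at distance 7.
One longest path: 2 – 1 – 6 – 7 – 4 – 9 – 3 – 8.
So the diameter is 7.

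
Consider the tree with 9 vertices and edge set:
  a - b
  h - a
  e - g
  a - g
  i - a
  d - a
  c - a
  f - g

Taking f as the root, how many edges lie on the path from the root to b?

Path from f to b: f – g – a – b, which has 3 edges.

3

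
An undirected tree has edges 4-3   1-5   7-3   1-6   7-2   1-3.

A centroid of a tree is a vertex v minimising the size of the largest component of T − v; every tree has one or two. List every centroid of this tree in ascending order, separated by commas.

3

If 3 is removed the pieces have sizes 3, 2, 1, all ≤ ⌊7/2⌋ = 3.
No neighbour of 3 does as well, so 3 is the unique centroid.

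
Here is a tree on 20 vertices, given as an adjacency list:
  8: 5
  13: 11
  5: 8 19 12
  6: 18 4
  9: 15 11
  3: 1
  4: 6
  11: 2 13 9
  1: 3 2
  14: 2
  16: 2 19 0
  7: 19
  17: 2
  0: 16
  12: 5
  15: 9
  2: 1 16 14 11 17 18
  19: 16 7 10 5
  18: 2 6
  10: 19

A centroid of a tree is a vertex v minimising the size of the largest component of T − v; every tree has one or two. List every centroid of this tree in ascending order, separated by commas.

2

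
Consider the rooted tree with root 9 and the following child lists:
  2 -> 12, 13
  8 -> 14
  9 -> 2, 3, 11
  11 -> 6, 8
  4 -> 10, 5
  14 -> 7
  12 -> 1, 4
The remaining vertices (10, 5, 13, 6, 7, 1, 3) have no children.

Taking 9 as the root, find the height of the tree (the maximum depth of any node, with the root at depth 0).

4

A deepest node is 5, reached by 9-2-12-4-5.
That path has 4 edges, so the height is 4.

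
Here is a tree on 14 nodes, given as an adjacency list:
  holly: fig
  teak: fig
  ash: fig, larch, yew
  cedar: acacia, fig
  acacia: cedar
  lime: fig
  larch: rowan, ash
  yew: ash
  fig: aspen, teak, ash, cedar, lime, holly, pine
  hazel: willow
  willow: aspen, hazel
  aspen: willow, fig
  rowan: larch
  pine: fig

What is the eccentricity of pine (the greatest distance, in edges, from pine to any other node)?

4

Distances from pine peak at 4, attained at hazel (rowan also at distance 4).
pine–fig–aspen–willow–hazel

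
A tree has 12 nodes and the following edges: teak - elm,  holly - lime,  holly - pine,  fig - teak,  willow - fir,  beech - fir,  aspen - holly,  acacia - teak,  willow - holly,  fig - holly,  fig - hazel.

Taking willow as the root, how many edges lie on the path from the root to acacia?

4

Climbing from acacia to the root: acacia → teak → fig → holly → willow. That's 4 steps.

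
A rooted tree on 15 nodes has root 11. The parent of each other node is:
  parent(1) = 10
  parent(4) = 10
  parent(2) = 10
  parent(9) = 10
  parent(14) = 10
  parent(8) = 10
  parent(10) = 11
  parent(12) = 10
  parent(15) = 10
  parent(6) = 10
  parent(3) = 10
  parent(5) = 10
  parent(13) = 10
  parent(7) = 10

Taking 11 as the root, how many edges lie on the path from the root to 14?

2

Climbing from 14 to the root: 14 – 10 – 11. That's 2 steps.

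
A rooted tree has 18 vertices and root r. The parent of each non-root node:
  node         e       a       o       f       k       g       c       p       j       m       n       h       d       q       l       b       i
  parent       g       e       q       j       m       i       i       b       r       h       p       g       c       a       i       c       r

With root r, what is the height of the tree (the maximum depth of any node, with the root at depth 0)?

6

A deepest node is o, reached by r – i – g – e – a – q – o.
That path has 6 edges, so the height is 6.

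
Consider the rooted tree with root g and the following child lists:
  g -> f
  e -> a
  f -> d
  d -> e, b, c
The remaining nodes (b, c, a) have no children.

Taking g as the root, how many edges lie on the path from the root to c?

g → f → d → c — 3 edges.

3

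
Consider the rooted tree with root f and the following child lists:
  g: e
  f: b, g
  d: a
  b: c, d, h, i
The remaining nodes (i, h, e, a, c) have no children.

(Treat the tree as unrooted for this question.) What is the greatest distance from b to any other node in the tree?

The node farthest from b is e, via b-f-g-e — 3 edges.

3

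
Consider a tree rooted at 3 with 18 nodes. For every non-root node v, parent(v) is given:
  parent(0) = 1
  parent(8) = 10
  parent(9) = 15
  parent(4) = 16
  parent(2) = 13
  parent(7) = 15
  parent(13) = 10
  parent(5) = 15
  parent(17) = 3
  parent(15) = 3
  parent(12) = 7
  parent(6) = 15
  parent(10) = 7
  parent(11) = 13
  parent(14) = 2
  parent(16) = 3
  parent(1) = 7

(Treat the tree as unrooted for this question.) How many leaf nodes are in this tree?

Degree-1 nodes: 0, 4, 5, 6, 8, 9, 11, 12, 14, 17 — 10 of them.

10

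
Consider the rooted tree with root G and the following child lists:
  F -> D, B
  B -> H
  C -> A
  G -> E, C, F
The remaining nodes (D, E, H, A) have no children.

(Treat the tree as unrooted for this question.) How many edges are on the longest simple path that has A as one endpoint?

The node farthest from A is H, via A – C – G – F – B – H — 5 edges.

5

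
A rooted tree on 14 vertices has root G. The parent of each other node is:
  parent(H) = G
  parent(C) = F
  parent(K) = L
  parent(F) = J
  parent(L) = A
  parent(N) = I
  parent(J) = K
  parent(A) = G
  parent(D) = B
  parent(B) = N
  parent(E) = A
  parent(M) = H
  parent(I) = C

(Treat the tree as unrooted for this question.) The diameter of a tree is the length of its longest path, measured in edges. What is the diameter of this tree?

BFS from M reaches D last, at distance 12; BFS from D confirms no node is farther.
Path: M - H - G - A - L - K - J - F - C - I - N - B - D.

12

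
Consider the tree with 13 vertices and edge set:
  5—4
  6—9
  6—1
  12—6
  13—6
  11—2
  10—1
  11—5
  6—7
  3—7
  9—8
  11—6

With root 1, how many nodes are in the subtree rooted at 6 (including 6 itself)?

11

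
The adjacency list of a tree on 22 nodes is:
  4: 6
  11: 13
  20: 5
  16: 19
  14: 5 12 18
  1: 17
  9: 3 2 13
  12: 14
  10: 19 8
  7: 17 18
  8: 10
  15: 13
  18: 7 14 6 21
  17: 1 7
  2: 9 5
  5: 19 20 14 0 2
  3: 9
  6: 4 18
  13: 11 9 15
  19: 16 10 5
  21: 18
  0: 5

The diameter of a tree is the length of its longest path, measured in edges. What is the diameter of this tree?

A longest path is 1 – 17 – 7 – 18 – 14 – 5 – 2 – 9 – 13 – 15, with 9 edges.

9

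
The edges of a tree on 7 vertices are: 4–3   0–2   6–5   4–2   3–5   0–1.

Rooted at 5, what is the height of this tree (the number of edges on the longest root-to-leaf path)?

A deepest node is 1, reached by 5–3–4–2–0–1.
That path has 5 edges, so the height is 5.

5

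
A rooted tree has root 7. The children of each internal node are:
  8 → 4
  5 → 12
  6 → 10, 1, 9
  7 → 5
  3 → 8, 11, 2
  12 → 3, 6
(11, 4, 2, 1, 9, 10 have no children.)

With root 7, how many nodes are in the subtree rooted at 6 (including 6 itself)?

4

The subtree rooted at 6 contains: 6, 9, 1, 10 — 4 nodes.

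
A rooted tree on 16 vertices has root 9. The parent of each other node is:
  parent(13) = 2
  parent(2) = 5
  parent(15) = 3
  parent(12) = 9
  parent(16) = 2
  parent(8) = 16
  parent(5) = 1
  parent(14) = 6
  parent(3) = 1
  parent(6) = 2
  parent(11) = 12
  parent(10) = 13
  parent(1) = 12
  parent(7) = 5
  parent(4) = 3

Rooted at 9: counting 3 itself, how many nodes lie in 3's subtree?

3

The subtree rooted at 3 contains: 3, 15, 4 — 3 nodes.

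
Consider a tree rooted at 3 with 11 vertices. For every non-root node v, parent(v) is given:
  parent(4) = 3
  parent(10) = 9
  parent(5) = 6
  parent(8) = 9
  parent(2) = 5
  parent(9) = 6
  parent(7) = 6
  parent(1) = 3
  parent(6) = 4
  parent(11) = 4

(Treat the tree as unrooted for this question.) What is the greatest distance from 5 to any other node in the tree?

Distances from 5 peak at 4, attained at 1.
5–6–4–3–1

4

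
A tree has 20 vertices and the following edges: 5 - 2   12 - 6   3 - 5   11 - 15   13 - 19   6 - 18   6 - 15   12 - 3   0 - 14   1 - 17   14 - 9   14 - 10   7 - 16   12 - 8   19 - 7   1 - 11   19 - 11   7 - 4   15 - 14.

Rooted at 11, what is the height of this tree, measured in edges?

The longest root-to-leaf path is 11–15–6–12–3–5–2 (6 edges).

6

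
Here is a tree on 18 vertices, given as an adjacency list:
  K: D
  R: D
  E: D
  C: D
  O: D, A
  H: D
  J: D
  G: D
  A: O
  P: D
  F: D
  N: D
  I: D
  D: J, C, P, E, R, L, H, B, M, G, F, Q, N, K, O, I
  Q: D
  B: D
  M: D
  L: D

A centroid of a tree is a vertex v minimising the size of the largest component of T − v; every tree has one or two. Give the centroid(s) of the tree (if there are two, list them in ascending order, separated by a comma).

D

If D is removed the pieces have sizes 2, 1, 1, 1, 1, 1, 1, 1, 1, 1, 1, 1, 1, 1, 1, 1, all ≤ ⌊18/2⌋ = 9.
Every other node leaves some component of size > 9, so the centroid is unique.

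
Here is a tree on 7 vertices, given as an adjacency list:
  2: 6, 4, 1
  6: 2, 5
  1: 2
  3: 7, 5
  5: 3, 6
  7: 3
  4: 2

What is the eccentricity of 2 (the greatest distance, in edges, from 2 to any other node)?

4

The node farthest from 2 is 7, via 2 – 6 – 5 – 3 – 7 — 4 edges.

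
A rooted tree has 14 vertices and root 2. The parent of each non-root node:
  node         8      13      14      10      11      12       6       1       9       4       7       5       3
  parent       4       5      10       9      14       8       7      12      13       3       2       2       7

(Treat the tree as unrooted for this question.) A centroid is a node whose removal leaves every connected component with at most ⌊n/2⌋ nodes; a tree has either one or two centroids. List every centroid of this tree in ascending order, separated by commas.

2, 7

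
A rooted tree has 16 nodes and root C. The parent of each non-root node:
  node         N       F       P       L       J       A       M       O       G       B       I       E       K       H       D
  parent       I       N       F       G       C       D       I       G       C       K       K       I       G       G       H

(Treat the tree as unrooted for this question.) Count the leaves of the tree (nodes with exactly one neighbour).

8

Exactly 8 nodes have a single neighbour: A, B, E, J, L, M, O, P.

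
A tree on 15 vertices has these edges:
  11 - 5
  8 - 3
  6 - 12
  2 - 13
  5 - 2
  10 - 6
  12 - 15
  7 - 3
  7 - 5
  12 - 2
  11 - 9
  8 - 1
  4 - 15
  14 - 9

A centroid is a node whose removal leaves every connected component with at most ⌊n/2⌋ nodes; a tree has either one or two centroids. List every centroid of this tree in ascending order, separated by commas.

If 5 is removed the pieces have sizes 7, 4, 3, all ≤ ⌊15/2⌋ = 7.
No neighbour of 5 does as well, so 5 is the unique centroid.

5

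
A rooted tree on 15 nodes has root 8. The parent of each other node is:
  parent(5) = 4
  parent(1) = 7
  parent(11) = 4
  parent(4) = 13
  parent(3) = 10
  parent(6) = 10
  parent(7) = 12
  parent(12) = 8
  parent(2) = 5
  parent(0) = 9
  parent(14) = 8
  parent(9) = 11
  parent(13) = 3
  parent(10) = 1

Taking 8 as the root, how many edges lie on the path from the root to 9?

Path from 8 to 9: 8–12–7–1–10–3–13–4–11–9, which has 9 edges.

9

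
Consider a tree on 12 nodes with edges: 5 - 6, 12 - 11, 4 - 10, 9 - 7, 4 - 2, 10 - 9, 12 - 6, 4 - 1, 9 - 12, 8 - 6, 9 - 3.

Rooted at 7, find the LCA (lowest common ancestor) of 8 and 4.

9

Path 8→root: 8 6 12 9 7; path 4→root: 4 10 9 7.
First common node: 9.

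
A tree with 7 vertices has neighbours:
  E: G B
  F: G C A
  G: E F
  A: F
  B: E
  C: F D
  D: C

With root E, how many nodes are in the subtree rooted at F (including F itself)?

F's subtree: {F, C, A, D}, size 4.

4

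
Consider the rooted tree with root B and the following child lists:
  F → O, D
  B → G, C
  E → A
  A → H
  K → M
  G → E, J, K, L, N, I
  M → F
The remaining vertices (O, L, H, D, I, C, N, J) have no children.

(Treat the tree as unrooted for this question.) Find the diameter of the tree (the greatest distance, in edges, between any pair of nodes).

7

Starting from O, a farthest node is H at distance 7.
One longest path: O – F – M – K – G – E – A – H.
So the diameter is 7.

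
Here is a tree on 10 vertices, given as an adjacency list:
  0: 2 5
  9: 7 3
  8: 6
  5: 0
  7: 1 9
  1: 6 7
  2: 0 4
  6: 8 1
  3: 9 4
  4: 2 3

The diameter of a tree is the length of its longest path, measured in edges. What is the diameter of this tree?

BFS from 8 reaches 5 last, at distance 9; BFS from 5 confirms no node is farther.
Path: 8-6-1-7-9-3-4-2-0-5.

9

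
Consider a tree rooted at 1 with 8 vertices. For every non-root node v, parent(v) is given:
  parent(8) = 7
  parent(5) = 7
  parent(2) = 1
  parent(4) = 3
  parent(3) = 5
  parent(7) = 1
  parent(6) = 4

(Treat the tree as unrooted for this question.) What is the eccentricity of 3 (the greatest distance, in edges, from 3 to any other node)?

4

Distances from 3 peak at 4, attained at 2.
3 – 5 – 7 – 1 – 2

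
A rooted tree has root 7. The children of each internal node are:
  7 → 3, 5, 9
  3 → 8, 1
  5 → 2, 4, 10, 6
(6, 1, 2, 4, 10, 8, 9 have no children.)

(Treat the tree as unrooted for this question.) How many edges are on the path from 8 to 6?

The path is 8–3–7–5–6, which has 4 edges.

4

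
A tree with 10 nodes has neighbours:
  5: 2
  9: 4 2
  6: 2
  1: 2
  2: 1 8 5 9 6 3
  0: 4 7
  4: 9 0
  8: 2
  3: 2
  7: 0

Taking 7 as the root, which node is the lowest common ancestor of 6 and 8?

2

Path 6→root: 6 2 9 4 0 7; path 8→root: 8 2 9 4 0 7.
First common node: 2.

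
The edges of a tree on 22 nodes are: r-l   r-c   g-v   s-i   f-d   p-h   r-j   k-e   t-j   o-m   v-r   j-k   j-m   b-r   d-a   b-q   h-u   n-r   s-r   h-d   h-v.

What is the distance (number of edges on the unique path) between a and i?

a - d - h - v - r - s - i: 6 edges.

6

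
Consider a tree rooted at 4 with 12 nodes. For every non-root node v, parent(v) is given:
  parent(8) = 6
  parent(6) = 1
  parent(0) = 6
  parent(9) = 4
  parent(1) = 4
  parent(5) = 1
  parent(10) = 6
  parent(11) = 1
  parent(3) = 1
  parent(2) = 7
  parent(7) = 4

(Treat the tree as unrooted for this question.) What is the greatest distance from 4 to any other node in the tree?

The node farthest from 4 is 10 (0, 8 also at distance 3), via 4 – 1 – 6 – 10 — 3 edges.

3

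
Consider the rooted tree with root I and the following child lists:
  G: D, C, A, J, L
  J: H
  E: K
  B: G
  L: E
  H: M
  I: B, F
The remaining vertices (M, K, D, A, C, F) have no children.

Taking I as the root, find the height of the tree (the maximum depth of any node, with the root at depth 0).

5

The longest root-to-leaf path is I-B-G-J-H-M (5 edges).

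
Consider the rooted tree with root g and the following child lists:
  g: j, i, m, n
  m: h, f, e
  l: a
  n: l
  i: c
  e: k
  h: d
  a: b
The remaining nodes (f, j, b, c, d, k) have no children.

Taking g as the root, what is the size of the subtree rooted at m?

m's subtree: {m, h, e, f, d, k}, size 6.

6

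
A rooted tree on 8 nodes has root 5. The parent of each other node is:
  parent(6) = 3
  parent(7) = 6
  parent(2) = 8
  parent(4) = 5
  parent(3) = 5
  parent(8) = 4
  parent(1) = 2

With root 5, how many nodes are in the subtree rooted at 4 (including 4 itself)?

The subtree rooted at 4 contains: 4, 8, 2, 1 — 4 nodes.

4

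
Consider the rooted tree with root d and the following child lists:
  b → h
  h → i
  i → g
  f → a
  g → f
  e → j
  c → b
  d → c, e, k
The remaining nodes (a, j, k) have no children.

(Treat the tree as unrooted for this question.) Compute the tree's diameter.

BFS from j reaches a last, at distance 9; BFS from a confirms no node is farther.
Path: j–e–d–c–b–h–i–g–f–a.

9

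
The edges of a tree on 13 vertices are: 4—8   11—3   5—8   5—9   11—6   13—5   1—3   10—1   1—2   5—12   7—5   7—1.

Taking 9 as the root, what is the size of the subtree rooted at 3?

Descendants of 3 (including itself): 3, 11, 6. That's 3.

3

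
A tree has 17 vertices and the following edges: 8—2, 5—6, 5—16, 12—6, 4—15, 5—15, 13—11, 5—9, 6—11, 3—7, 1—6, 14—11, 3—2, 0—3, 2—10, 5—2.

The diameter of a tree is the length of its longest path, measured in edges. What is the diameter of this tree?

6

A longest path is 13 - 11 - 6 - 5 - 2 - 3 - 0, with 6 edges.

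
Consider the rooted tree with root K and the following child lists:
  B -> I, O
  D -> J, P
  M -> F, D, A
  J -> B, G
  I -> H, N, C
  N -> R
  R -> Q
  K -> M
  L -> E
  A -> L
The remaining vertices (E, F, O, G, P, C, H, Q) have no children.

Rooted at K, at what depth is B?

4

Climbing from B to the root: B – J – D – M – K. That's 4 steps.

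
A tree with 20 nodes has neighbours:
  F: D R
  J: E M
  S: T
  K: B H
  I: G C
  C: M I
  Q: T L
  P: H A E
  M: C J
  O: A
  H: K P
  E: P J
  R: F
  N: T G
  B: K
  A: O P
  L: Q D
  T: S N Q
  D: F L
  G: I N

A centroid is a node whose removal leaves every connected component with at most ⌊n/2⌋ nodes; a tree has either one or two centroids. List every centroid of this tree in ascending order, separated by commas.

Removing C splits the tree into components of sizes 10, 9; the largest is 10 ≤ ⌊20/2⌋ = 10.
Its neighbour I also leaves a largest component of size 10, so both are centroids.

C, I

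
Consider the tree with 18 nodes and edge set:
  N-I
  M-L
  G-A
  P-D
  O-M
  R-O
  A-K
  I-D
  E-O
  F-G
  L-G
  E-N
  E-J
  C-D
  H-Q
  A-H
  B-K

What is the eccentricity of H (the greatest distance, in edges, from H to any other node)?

Distances from H peak at 10, attained at P (C also at distance 10).
H-A-G-L-M-O-E-N-I-D-P

10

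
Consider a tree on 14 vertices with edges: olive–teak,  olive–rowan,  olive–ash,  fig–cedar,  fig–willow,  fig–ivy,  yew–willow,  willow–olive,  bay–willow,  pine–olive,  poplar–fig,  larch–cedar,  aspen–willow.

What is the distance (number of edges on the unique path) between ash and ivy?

4

ash–olive–willow–fig–ivy: 4 edges.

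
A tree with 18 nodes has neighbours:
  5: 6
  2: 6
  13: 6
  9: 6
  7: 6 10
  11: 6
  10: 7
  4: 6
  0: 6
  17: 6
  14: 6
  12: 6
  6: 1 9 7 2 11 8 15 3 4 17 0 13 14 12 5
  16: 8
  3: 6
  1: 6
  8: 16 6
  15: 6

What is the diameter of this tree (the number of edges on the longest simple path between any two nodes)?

A longest path is 10 – 7 – 6 – 8 – 16, with 4 edges.

4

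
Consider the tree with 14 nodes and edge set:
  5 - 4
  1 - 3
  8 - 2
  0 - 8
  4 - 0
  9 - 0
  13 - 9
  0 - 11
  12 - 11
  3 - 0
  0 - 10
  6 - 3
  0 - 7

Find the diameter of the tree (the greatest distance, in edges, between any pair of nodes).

A longest path is 12-11-0-8-2, with 4 edges.

4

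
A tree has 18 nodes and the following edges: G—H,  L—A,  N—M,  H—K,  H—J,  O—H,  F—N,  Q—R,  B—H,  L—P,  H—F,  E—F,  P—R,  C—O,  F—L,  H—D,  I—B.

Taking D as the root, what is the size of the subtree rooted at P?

3

P's subtree: {P, R, Q}, size 3.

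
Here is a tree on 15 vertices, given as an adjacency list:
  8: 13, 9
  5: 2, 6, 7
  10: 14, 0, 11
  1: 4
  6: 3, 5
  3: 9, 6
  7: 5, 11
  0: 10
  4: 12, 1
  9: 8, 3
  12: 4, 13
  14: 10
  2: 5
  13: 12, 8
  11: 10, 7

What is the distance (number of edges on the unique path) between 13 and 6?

Walking from 13: 13 – 8 – 9 – 3 – 6. Length 4.

4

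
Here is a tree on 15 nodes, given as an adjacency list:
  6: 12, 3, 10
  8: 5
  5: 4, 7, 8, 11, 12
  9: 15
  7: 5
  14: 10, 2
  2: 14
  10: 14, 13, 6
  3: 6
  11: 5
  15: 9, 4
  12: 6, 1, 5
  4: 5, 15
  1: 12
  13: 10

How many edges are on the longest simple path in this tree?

8

A longest path is 9–15–4–5–12–6–10–14–2, with 8 edges.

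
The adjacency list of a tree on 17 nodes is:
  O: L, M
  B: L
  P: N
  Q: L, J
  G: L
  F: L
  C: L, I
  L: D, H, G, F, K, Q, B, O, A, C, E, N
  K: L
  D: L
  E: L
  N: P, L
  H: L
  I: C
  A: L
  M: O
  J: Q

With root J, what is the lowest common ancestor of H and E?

L

H's ancestor chain is H, L, Q, J and E's is E, L, Q, J; they first meet at L.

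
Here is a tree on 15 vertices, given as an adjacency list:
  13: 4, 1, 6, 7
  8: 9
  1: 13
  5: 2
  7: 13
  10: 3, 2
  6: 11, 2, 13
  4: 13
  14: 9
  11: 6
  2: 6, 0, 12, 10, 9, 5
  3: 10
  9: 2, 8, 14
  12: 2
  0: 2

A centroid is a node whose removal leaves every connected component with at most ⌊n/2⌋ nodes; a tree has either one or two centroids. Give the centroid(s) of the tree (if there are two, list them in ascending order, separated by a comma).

2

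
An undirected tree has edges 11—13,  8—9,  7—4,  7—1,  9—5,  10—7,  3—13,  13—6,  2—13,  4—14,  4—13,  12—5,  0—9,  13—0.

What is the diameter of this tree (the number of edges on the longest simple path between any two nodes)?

7

A longest path is 12 - 5 - 9 - 0 - 13 - 4 - 7 - 10, with 7 edges.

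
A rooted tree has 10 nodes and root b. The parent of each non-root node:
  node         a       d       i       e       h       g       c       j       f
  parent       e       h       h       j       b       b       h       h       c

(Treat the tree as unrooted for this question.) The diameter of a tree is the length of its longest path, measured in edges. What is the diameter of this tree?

BFS from a reaches f last, at distance 5; BFS from f confirms no node is farther.
Path: a–e–j–h–c–f.

5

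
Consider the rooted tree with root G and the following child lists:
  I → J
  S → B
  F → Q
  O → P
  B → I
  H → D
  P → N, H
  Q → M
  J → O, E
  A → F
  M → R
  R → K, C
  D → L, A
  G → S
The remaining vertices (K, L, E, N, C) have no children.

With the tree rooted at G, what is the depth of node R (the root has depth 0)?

13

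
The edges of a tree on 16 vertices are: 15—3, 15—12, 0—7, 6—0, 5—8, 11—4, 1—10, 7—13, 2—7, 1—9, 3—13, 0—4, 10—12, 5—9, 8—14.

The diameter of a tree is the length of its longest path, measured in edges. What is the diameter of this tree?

13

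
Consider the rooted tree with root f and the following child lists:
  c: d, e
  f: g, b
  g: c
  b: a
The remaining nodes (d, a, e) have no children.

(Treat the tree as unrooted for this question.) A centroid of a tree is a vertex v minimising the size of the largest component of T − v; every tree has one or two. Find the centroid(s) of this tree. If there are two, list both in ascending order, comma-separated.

Removing g splits the tree into components of sizes 3, 3; the largest is 3 ≤ ⌊7/2⌋ = 3.
Every other node leaves some component of size > 3, so the centroid is unique.

g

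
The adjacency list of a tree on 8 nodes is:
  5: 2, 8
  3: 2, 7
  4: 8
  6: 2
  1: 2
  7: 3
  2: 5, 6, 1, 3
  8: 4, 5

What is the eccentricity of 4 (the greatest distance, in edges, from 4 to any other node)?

5

Distances from 4 peak at 5, attained at 7.
4-8-5-2-3-7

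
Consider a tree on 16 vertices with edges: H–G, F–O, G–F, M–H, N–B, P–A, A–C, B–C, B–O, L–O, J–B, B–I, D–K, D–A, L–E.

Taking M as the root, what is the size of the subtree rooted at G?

G's subtree: {G, F, O, B, L, C, J, N, I, E, A, D, P, K}, size 14.

14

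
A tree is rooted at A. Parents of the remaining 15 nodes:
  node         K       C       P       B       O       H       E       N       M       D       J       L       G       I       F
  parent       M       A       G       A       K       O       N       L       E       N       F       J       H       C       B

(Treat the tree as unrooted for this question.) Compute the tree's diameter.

A longest path is P - G - H - O - K - M - E - N - L - J - F - B - A - C - I, with 14 edges.

14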